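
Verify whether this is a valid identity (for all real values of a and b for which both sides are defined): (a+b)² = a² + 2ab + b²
Yes, this is an identity.

Claim: (a+b)² = a² + 2ab + b².
Reasoning: Expand: (a+b)² = (a+b)(a+b) = a·a + a·b + b·a + b·b = a² + 2ab + b².
So the two sides agree for all real values of a and b for which both sides are defined.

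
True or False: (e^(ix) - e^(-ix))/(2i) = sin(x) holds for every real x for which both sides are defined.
Claim: (e^(ix) - e^(-ix))/(2i) = sin(x).
Reasoning: By Euler's formula e^(ix) = cos(x) + i·sin(x) and e^(-ix) = cos(x) - i·sin(x). Subtracting cancels the cosine terms: e^(ix) - e^(-ix) = 2i·sin(x); divide by 2i.
So the two sides agree for every real x for which both sides are defined.

Conclusion: True.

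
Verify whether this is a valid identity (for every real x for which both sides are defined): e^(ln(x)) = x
Yes, this is an identity.

Claim: e^(ln(x)) = x.
Reasoning: For x > 0, ln(x) is by definition the exponent p such that e^p = x. Raising e to that exponent therefore returns x: e^(ln x) = x.
So the two sides agree for every real x for which both sides are defined.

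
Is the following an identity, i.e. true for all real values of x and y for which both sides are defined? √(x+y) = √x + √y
No, this is NOT an identity.

Claim: √(x+y) = √x + √y.
Test a specific point where both sides are defined: x = 4, y = 1/2.
LHS = √(x+y) ≈ 2.1213
RHS = √x + √y ≈ 2.7071
Since 2.1213 ≠ 2.7071, the equation fails at this point, so it cannot hold for all real values of x and y for which both sides are defined.
Squaring the right side gives x + 2√(xy) + y, not x + y.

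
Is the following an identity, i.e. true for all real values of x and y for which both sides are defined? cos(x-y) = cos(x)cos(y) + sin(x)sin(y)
Claim: cos(x-y) = cos(x)cos(y) + sin(x)sin(y).
Reasoning: Replace y by -y in cos(x+y) = cos(x)cos(y) - sin(x)sin(y) and use cos(-y) = cos(y), sin(-y) = -sin(y): cos(x-y) = cos(x)cos(y) + sin(x)sin(y).
So the two sides agree for all real values of x and y for which both sides are defined.

Conclusion: Yes, this is an identity.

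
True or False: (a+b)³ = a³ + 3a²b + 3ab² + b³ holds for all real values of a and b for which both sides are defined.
True.

Claim: (a+b)³ = a³ + 3a²b + 3ab² + b³.
Reasoning: (a+b)³ = (a+b)(a+b)² = (a+b)(a² + 2ab + b²) = a³ + 2a²b + ab² + a²b + 2ab² + b³ = a³ + 3a²b + 3ab² + b³.
So the two sides agree for all real values of a and b for which both sides are defined.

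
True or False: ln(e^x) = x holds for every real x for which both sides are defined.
True.

Claim: ln(e^x) = x.
Reasoning: ln is the inverse of the exponential: ln(e^x) asks for the exponent p with e^p = e^x, and since e^p is one-to-one that exponent is p = x.
So the two sides agree for every real x for which both sides are defined.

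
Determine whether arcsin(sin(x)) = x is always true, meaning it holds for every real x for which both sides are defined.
Claim: arcsin(sin(x)) = x.
Test a specific point where both sides are defined: x = 2π/3.
LHS = arcsin(sin(x)) ≈ 1.0472
RHS = x ≈ 2.0944
Since 1.0472 ≠ 2.0944, the equation fails at this point, so it cannot hold for every real x for which both sides are defined.
arcsin only returns values in [-π/2, π/2], so arcsin(sin(x)) = x holds only for x in that interval, not for all real x.

Conclusion: No, this is NOT an identity.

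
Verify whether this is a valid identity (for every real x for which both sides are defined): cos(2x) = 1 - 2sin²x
Claim: cos(2x) = 1 - 2sin²x.
Reasoning: cos(2x) = cos²x - sin²x. Replace cos²x by 1 - sin²x: (1 - sin²x) - sin²x = 1 - 2sin²x.
So the two sides agree for every real x for which both sides are defined.

Conclusion: Yes, this is an identity.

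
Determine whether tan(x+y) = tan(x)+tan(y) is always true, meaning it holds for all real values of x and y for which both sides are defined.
No, this is NOT an identity.

Claim: tan(x+y) = tan(x)+tan(y).
Test a specific point where both sides are defined: x = -π/3, y = -π/3.
LHS = tan(x+y) ≈ 1.7321
RHS = tan(x)+tan(y) ≈ -3.4641
Since 1.7321 ≠ -3.4641, the equation fails at this point, so it cannot hold for all real values of x and y for which both sides are defined.
The correct formula is tan(x+y) = (tan(x) + tan(y))/(1 - tan(x)tan(y)).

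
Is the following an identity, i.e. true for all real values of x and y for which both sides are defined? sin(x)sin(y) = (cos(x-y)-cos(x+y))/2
Claim: sin(x)sin(y) = (cos(x-y)-cos(x+y))/2.
Reasoning: cos(x-y) = cos(x)cos(y) + sin(x)sin(y) and cos(x+y) = cos(x)cos(y) - sin(x)sin(y). Subtracting, cos(x-y) - cos(x+y) = 2sin(x)sin(y); divide by 2.
So the two sides agree for all real values of x and y for which both sides are defined.

Conclusion: Yes, this is an identity.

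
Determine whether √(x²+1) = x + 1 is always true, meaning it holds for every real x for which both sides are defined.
Claim: √(x²+1) = x + 1.
Test a specific point where both sides are defined: x = 2.
LHS = √(x²+1) ≈ 2.2361
RHS = x + 1 ≈ 3.0000
Since 2.2361 ≠ 3.0000, the equation fails at this point, so it cannot hold for every real x for which both sides are defined.
(x+1)² = x² + 2x + 1 ≠ x² + 1 unless x = 0.

Conclusion: No, this is NOT an identity.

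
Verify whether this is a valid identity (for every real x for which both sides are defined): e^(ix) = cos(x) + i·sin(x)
Yes, this is an identity.

Claim: e^(ix) = cos(x) + i·sin(x).
Reasoning: Euler's formula. Expand e^(ix) = Σ (ix)^k / k!. Since i² = -1, the even-k terms are Σ (-1)^m x^(2m)/(2m)! = cos(x) and the odd-k terms are i · Σ (-1)^m x^(2m+1)/(2m+1)! = i·sin(x).
So the two sides agree for every real x for which both sides are defined.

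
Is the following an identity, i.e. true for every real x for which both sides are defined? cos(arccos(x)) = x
Yes, this is an identity.

Claim: cos(arccos(x)) = x.
Reasoning: For -1 ≤ x ≤ 1 (where arccos is defined), arccos(x) is by definition an angle whose cosine equals x. Taking the cosine of that angle returns x. (Note the other order, arccos(cos x) = x, is NOT an identity.)
So the two sides agree for every real x for which both sides are defined.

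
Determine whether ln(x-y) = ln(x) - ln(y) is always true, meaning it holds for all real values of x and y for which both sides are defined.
No, this is NOT an identity.

Claim: ln(x-y) = ln(x) - ln(y).
Test a specific point where both sides are defined: x = 5, y = 3.
LHS = ln(x-y) ≈ 0.6931
RHS = ln(x) - ln(y) ≈ 0.5108
Since 0.6931 ≠ 0.5108, the equation fails at this point, so it cannot hold for all real values of x and y for which both sides are defined.
ln(x) - ln(y) = ln(x/y), not ln(x-y).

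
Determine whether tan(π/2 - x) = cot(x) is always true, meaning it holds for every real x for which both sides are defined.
Yes, this is an identity.

Claim: tan(π/2 - x) = cot(x).
Reasoning: tan(π/2 - x) = sin(π/2 - x)/cos(π/2 - x) = cos(x)/sin(x) = cot(x), using the cofunction identities sin(π/2 - x) = cos(x) and cos(π/2 - x) = sin(x).
So the two sides agree for every real x for which both sides are defined.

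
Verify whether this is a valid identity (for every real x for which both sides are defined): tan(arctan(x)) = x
Claim: tan(arctan(x)) = x.
Reasoning: For every real x, arctan(x) is by definition the angle in (-π/2, π/2) whose tangent equals x. Taking the tangent of that angle returns x.
So the two sides agree for every real x for which both sides are defined.

Conclusion: Yes, this is an identity.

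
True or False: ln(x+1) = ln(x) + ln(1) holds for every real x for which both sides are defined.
False.

Claim: ln(x+1) = ln(x) + ln(1).
Test a specific point where both sides are defined: x = 1.
LHS = ln(x+1) ≈ 0.6931
RHS = ln(x) + ln(1) ≈ 0.0000
Since 0.6931 ≠ 0.0000, the equation fails at this point, so it cannot hold for every real x for which both sides are defined.
ln(1) = 0, so the right side is just ln(x), which differs from ln(x+1).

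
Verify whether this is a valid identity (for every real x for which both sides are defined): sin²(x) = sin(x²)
Claim: sin²(x) = sin(x²).
Test a specific point where both sides are defined: x = -π/6.
LHS = sin²(x) ≈ 0.2500
RHS = sin(x²) ≈ 0.2707
Since 0.2500 ≠ 0.2707, the equation fails at this point, so it cannot hold for every real x for which both sides are defined.
sin²(x) means (sin x)², squaring the output; sin(x²) squares the input. These are different functions.

Conclusion: No, this is NOT an identity.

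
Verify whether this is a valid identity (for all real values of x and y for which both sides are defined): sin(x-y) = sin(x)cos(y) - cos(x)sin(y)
Claim: sin(x-y) = sin(x)cos(y) - cos(x)sin(y).
Reasoning: Replace y by -y in sin(x+y) = sin(x)cos(y) + cos(x)sin(y) and use cos(-y) = cos(y), sin(-y) = -sin(y): sin(x-y) = sin(x)cos(y) - cos(x)sin(y).
So the two sides agree for all real values of x and y for which both sides are defined.

Conclusion: Yes, this is an identity.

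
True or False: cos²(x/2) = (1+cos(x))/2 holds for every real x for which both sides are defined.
True.

Claim: cos²(x/2) = (1+cos(x))/2.
Reasoning: Use cos(2θ) = 2cos²θ - 1 with θ = x/2: cos(x) = 2cos²(x/2) - 1. Solving for cos²(x/2) gives (1 + cos(x))/2.
So the two sides agree for every real x for which both sides are defined.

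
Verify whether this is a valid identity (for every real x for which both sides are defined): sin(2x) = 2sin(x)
No, this is NOT an identity.

Claim: sin(2x) = 2sin(x).
Test a specific point where both sides are defined: x = -π/6.
LHS = sin(2x) ≈ -0.8660
RHS = 2sin(x) ≈ -1.0000
Since -0.8660 ≠ -1.0000, the equation fails at this point, so it cannot hold for every real x for which both sides are defined.
The correct double-angle formula is sin(2x) = 2sin(x)cos(x).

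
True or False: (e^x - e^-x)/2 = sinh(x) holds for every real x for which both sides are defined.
Claim: (e^x - e^-x)/2 = sinh(x).
Reasoning: This is exactly the definition of the hyperbolic sine: sinh(x) := (e^x - e^-x)/2.
So the two sides agree for every real x for which both sides are defined.

Conclusion: True.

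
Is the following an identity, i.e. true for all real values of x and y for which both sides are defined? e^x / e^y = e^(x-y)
Yes, this is an identity.

Claim: e^x / e^y = e^(x-y).
Reasoning: 1/e^y = e^(-y), so e^x / e^y = e^x · e^(-y) = e^(x + (-y)) = e^(x-y) by the product rule for exponents.
So the two sides agree for all real values of x and y for which both sides are defined.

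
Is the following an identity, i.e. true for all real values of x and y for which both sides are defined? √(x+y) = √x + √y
No, this is NOT an identity.

Claim: √(x+y) = √x + √y.
Test a specific point where both sides are defined: x = 3/2, y = 1.
LHS = √(x+y) ≈ 1.5811
RHS = √x + √y ≈ 2.2247
Since 1.5811 ≠ 2.2247, the equation fails at this point, so it cannot hold for all real values of x and y for which both sides are defined.
Squaring the right side gives x + 2√(xy) + y, not x + y.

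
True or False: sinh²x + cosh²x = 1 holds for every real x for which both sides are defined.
Claim: sinh²x + cosh²x = 1.
Test a specific point where both sides are defined: x = 1.
LHS = sinh²x + cosh²x ≈ 3.7622
RHS = 1 ≈ 1.0000
Since 3.7622 ≠ 1.0000, the equation fails at this point, so it cannot hold for every real x for which both sides are defined.
The correct hyperbolic identity is cosh²x - sinh²x = 1 (a difference); the sum sinh²x + cosh²x equals cosh(2x).

Conclusion: False.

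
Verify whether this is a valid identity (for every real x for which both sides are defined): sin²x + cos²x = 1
Yes, this is an identity.

Claim: sin²x + cos²x = 1.
Reasoning: The point (cos x, sin x) lies on the unit circle X² + Y² = 1, so cos²x + sin²x = 1 for every real x.
So the two sides agree for every real x for which both sides are defined.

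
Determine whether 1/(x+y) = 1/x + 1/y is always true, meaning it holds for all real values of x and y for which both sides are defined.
Claim: 1/(x+y) = 1/x + 1/y.
Test a specific point where both sides are defined: x = 5, y = 1.
LHS = 1/(x+y) ≈ 0.1667
RHS = 1/x + 1/y ≈ 1.2000
Since 0.1667 ≠ 1.2000, the equation fails at this point, so it cannot hold for all real values of x and y for which both sides are defined.
1/x + 1/y = (x+y)/(xy), which is not 1/(x+y).

Conclusion: No, this is NOT an identity.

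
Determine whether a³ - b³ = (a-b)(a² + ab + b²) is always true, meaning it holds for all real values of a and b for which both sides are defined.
Claim: a³ - b³ = (a-b)(a² + ab + b²).
Reasoning: Expand the right side: (a-b)(a² + ab + b²) = a³ + a²b + ab² - a²b - ab² - b³ = a³ - b³ (the middle terms cancel in pairs).
So the two sides agree for all real values of a and b for which both sides are defined.

Conclusion: Yes, this is an identity.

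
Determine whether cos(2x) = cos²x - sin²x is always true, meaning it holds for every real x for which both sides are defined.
Yes, this is an identity.

Claim: cos(2x) = cos²x - sin²x.
Reasoning: Put y = x in the addition formula cos(x+y) = cos(x)cos(y) - sin(x)sin(y): cos(2x) = cos²x - sin²x.
So the two sides agree for every real x for which both sides are defined.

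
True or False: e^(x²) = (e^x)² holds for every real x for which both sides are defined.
Claim: e^(x²) = (e^x)².
Test a specific point where both sides are defined: x = 1.
LHS = e^(x²) ≈ 2.7183
RHS = (e^x)² ≈ 7.3891
Since 2.7183 ≠ 7.3891, the equation fails at this point, so it cannot hold for every real x for which both sides are defined.
(e^x)² = e^(2x), and 2x ≠ x² in general.

Conclusion: False.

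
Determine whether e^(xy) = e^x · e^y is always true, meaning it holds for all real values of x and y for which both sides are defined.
No, this is NOT an identity.

Claim: e^(xy) = e^x · e^y.
Test a specific point where both sides are defined: x = 3, y = -3.
LHS = e^(xy) ≈ 0.0001
RHS = e^x · e^y ≈ 1.0000
Since 0.0001 ≠ 1.0000, the equation fails at this point, so it cannot hold for all real values of x and y for which both sides are defined.
e^x · e^y = e^(x+y), not e^(xy).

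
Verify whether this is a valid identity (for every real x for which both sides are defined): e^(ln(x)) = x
Claim: e^(ln(x)) = x.
Reasoning: For x > 0, ln(x) is by definition the exponent p such that e^p = x. Raising e to that exponent therefore returns x: e^(ln x) = x.
So the two sides agree for every real x for which both sides are defined.

Conclusion: Yes, this is an identity.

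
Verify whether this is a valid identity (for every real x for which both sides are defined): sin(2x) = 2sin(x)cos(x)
Claim: sin(2x) = 2sin(x)cos(x).
Reasoning: Put y = x in the addition formula sin(x+y) = sin(x)cos(y) + cos(x)sin(y): sin(2x) = sin(x)cos(x) + cos(x)sin(x) = 2sin(x)cos(x).
So the two sides agree for every real x for which both sides are defined.

Conclusion: Yes, this is an identity.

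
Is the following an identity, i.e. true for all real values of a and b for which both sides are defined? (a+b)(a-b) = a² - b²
Yes, this is an identity.

Claim: (a+b)(a-b) = a² - b².
Reasoning: Expand: (a+b)(a-b) = a² - ab + ba - b² = a² - b² (the cross terms cancel).
So the two sides agree for all real values of a and b for which both sides are defined.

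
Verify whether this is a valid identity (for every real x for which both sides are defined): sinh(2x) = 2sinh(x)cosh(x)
Claim: sinh(2x) = 2sinh(x)cosh(x).
Reasoning: 2sinh(x)cosh(x) = 2 · (e^x - e^-x)/2 · (e^x + e^-x)/2 = (e^(2x) - e^(-2x))/2 = sinh(2x).
So the two sides agree for every real x for which both sides are defined.

Conclusion: Yes, this is an identity.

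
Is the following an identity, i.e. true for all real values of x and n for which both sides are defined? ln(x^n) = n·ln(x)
Yes, this is an identity.

Claim: ln(x^n) = n·ln(x).
Reasoning: The right side requires x > 0. For x > 0, x^n = (e^(ln x))^n = e^(n·ln x), so taking ln of both sides gives ln(x^n) = n·ln(x).
So the two sides agree for all real values of x and n for which both sides are defined.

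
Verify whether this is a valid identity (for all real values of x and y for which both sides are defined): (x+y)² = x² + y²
Claim: (x+y)² = x² + y².
Test a specific point where both sides are defined: x = 1, y = 1.
LHS = (x+y)² ≈ 4.0000
RHS = x² + y² ≈ 2.0000
Since 4.0000 ≠ 2.0000, the equation fails at this point, so it cannot hold for all real values of x and y for which both sides are defined.
The correct expansion is (x+y)² = x² + 2xy + y²; the cross term 2xy is missing.

Conclusion: No, this is NOT an identity.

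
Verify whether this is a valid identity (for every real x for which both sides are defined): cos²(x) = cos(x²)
Claim: cos²(x) = cos(x²).
Test a specific point where both sides are defined: x = π.
LHS = cos²(x) ≈ 1.0000
RHS = cos(x²) ≈ -0.9027
Since 1.0000 ≠ -0.9027, the equation fails at this point, so it cannot hold for every real x for which both sides are defined.
cos²(x) means (cos x)², squaring the output; cos(x²) squares the input. These are different functions.

Conclusion: No, this is NOT an identity.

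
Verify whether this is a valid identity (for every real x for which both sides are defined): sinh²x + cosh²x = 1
No, this is NOT an identity.

Claim: sinh²x + cosh²x = 1.
Test a specific point where both sides are defined: x = -1.
LHS = sinh²x + cosh²x ≈ 3.7622
RHS = 1 ≈ 1.0000
Since 3.7622 ≠ 1.0000, the equation fails at this point, so it cannot hold for every real x for which both sides are defined.
The correct hyperbolic identity is cosh²x - sinh²x = 1 (a difference); the sum sinh²x + cosh²x equals cosh(2x).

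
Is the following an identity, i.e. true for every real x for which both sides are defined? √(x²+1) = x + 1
No, this is NOT an identity.

Claim: √(x²+1) = x + 1.
Test a specific point where both sides are defined: x = 1/2.
LHS = √(x²+1) ≈ 1.1180
RHS = x + 1 ≈ 1.5000
Since 1.1180 ≠ 1.5000, the equation fails at this point, so it cannot hold for every real x for which both sides are defined.
(x+1)² = x² + 2x + 1 ≠ x² + 1 unless x = 0.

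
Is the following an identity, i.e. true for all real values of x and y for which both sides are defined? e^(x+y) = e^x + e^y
No, this is NOT an identity.

Claim: e^(x+y) = e^x + e^y.
Test a specific point where both sides are defined: x = 5, y = 1.
LHS = e^(x+y) ≈ 403.4288
RHS = e^x + e^y ≈ 151.1314
Since 403.4288 ≠ 151.1314, the equation fails at this point, so it cannot hold for all real values of x and y for which both sides are defined.
The correct rule is e^(x+y) = e^x · e^y (a product, not a sum).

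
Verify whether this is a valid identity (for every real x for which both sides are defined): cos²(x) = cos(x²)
No, this is NOT an identity.

Claim: cos²(x) = cos(x²).
Test a specific point where both sides are defined: x = 2π/3.
LHS = cos²(x) ≈ 0.2500
RHS = cos(x²) ≈ -0.3202
Since 0.2500 ≠ -0.3202, the equation fails at this point, so it cannot hold for every real x for which both sides are defined.
cos²(x) means (cos x)², squaring the output; cos(x²) squares the input. These are different functions.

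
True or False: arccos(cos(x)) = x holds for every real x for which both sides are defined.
Claim: arccos(cos(x)) = x.
Test a specific point where both sides are defined: x = -π/3.
LHS = arccos(cos(x)) ≈ 1.0472
RHS = x ≈ -1.0472
Since 1.0472 ≠ -1.0472, the equation fails at this point, so it cannot hold for every real x for which both sides are defined.
arccos only returns values in [0, π], so arccos(cos(x)) = x holds only for x in that interval, not for all real x.

Conclusion: False.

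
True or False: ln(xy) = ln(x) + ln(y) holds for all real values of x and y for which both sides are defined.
True.

Claim: ln(xy) = ln(x) + ln(y).
Reasoning: Both sides are simultaneously defined only when x, y > 0. Write x = e^p, y = e^q (p = ln x, q = ln y). Then xy = e^p · e^q = e^(p+q), so ln(xy) = p + q = ln(x) + ln(y).
So the two sides agree for all real values of x and y for which both sides are defined.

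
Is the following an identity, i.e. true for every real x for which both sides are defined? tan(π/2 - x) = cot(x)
Claim: tan(π/2 - x) = cot(x).
Reasoning: tan(π/2 - x) = sin(π/2 - x)/cos(π/2 - x) = cos(x)/sin(x) = cot(x), using the cofunction identities sin(π/2 - x) = cos(x) and cos(π/2 - x) = sin(x).
So the two sides agree for every real x for which both sides are defined.

Conclusion: Yes, this is an identity.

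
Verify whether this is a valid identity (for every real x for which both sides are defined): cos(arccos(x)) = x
Claim: cos(arccos(x)) = x.
Reasoning: For -1 ≤ x ≤ 1 (where arccos is defined), arccos(x) is by definition an angle whose cosine equals x. Taking the cosine of that angle returns x. (Note the other order, arccos(cos x) = x, is NOT an identity.)
So the two sides agree for every real x for which both sides are defined.

Conclusion: Yes, this is an identity.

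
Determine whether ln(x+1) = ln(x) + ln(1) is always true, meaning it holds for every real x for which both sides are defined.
No, this is NOT an identity.

Claim: ln(x+1) = ln(x) + ln(1).
Test a specific point where both sides are defined: x = 5.
LHS = ln(x+1) ≈ 1.7918
RHS = ln(x) + ln(1) ≈ 1.6094
Since 1.7918 ≠ 1.6094, the equation fails at this point, so it cannot hold for every real x for which both sides are defined.
ln(1) = 0, so the right side is just ln(x), which differs from ln(x+1).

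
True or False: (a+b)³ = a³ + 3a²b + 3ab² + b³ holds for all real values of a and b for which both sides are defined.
True.

Claim: (a+b)³ = a³ + 3a²b + 3ab² + b³.
Reasoning: (a+b)³ = (a+b)(a+b)² = (a+b)(a² + 2ab + b²) = a³ + 2a²b + ab² + a²b + 2ab² + b³ = a³ + 3a²b + 3ab² + b³.
So the two sides agree for all real values of a and b for which both sides are defined.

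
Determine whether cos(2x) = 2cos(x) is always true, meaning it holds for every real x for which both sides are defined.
Claim: cos(2x) = 2cos(x).
Test a specific point where both sides are defined: x = 3π/4.
LHS = cos(2x) ≈ 0.0000
RHS = 2cos(x) ≈ -1.4142
Since 0.0000 ≠ -1.4142, the equation fails at this point, so it cannot hold for every real x for which both sides are defined.
The correct double-angle formula is cos(2x) = cos²x - sin²x.

Conclusion: No, this is NOT an identity.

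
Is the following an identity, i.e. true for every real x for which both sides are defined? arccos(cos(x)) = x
No, this is NOT an identity.

Claim: arccos(cos(x)) = x.
Test a specific point where both sides are defined: x = -π/3.
LHS = arccos(cos(x)) ≈ 1.0472
RHS = x ≈ -1.0472
Since 1.0472 ≠ -1.0472, the equation fails at this point, so it cannot hold for every real x for which both sides are defined.
arccos only returns values in [0, π], so arccos(cos(x)) = x holds only for x in that interval, not for all real x.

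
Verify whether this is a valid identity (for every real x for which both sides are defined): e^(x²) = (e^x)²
Claim: e^(x²) = (e^x)².
Test a specific point where both sides are defined: x = -1.
LHS = e^(x²) ≈ 2.7183
RHS = (e^x)² ≈ 0.1353
Since 2.7183 ≠ 0.1353, the equation fails at this point, so it cannot hold for every real x for which both sides are defined.
(e^x)² = e^(2x), and 2x ≠ x² in general.

Conclusion: No, this is NOT an identity.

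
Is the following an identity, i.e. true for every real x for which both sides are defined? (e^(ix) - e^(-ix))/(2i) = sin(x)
Claim: (e^(ix) - e^(-ix))/(2i) = sin(x).
Reasoning: By Euler's formula e^(ix) = cos(x) + i·sin(x) and e^(-ix) = cos(x) - i·sin(x). Subtracting cancels the cosine terms: e^(ix) - e^(-ix) = 2i·sin(x); divide by 2i.
So the two sides agree for every real x for which both sides are defined.

Conclusion: Yes, this is an identity.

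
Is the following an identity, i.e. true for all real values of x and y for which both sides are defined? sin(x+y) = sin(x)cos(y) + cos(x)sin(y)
Yes, this is an identity.

Claim: sin(x+y) = sin(x)cos(y) + cos(x)sin(y).
Reasoning: By Euler's formula e^(i(x+y)) = e^(ix)·e^(iy) = (cos x + i·sin x)(cos y + i·sin y). The imaginary part of the left side is sin(x+y); the imaginary part of the product is sin(x)cos(y) + cos(x)sin(y).
So the two sides agree for all real values of x and y for which both sides are defined.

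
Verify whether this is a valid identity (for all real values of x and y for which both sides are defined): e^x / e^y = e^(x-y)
Yes, this is an identity.

Claim: e^x / e^y = e^(x-y).
Reasoning: 1/e^y = e^(-y), so e^x / e^y = e^x · e^(-y) = e^(x + (-y)) = e^(x-y) by the product rule for exponents.
So the two sides agree for all real values of x and y for which both sides are defined.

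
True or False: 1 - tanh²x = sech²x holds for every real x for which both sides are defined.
Claim: 1 - tanh²x = sech²x.
Reasoning: Divide cosh²x - sinh²x = 1 through by cosh²x (never zero): 1 - tanh²x = 1/cosh²x = sech²x.
So the two sides agree for every real x for which both sides are defined.

Conclusion: True.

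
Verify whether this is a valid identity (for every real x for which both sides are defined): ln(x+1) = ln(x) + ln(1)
Claim: ln(x+1) = ln(x) + ln(1).
Test a specific point where both sides are defined: x = 2.
LHS = ln(x+1) ≈ 1.0986
RHS = ln(x) + ln(1) ≈ 0.6931
Since 1.0986 ≠ 0.6931, the equation fails at this point, so it cannot hold for every real x for which both sides are defined.
ln(1) = 0, so the right side is just ln(x), which differs from ln(x+1).

Conclusion: No, this is NOT an identity.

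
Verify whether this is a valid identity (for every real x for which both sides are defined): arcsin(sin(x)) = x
Claim: arcsin(sin(x)) = x.
Test a specific point where both sides are defined: x = π.
LHS = arcsin(sin(x)) ≈ 0.0000
RHS = x ≈ 3.1416
Since 0.0000 ≠ 3.1416, the equation fails at this point, so it cannot hold for every real x for which both sides are defined.
arcsin only returns values in [-π/2, π/2], so arcsin(sin(x)) = x holds only for x in that interval, not for all real x.

Conclusion: No, this is NOT an identity.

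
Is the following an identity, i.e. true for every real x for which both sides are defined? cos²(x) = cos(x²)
No, this is NOT an identity.

Claim: cos²(x) = cos(x²).
Test a specific point where both sides are defined: x = π.
LHS = cos²(x) ≈ 1.0000
RHS = cos(x²) ≈ -0.9027
Since 1.0000 ≠ -0.9027, the equation fails at this point, so it cannot hold for every real x for which both sides are defined.
cos²(x) means (cos x)², squaring the output; cos(x²) squares the input. These are different functions.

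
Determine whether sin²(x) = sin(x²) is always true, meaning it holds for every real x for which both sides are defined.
Claim: sin²(x) = sin(x²).
Test a specific point where both sides are defined: x = -π/2.
LHS = sin²(x) ≈ 1.0000
RHS = sin(x²) ≈ 0.6243
Since 1.0000 ≠ 0.6243, the equation fails at this point, so it cannot hold for every real x for which both sides are defined.
sin²(x) means (sin x)², squaring the output; sin(x²) squares the input. These are different functions.

Conclusion: No, this is NOT an identity.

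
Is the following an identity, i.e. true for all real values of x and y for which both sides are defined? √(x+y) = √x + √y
Claim: √(x+y) = √x + √y.
Test a specific point where both sides are defined: x = 4, y = 1.
LHS = √(x+y) ≈ 2.2361
RHS = √x + √y ≈ 3.0000
Since 2.2361 ≠ 3.0000, the equation fails at this point, so it cannot hold for all real values of x and y for which both sides are defined.
Squaring the right side gives x + 2√(xy) + y, not x + y.

Conclusion: No, this is NOT an identity.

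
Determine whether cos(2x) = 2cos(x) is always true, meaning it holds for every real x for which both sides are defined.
No, this is NOT an identity.

Claim: cos(2x) = 2cos(x).
Test a specific point where both sides are defined: x = π/2.
LHS = cos(2x) ≈ -1.0000
RHS = 2cos(x) ≈ 0.0000
Since -1.0000 ≠ 0.0000, the equation fails at this point, so it cannot hold for every real x for which both sides are defined.
The correct double-angle formula is cos(2x) = cos²x - sin²x.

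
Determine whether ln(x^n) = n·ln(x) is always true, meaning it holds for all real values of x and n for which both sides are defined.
Yes, this is an identity.

Claim: ln(x^n) = n·ln(x).
Reasoning: The right side requires x > 0. For x > 0, x^n = (e^(ln x))^n = e^(n·ln x), so taking ln of both sides gives ln(x^n) = n·ln(x).
So the two sides agree for all real values of x and n for which both sides are defined.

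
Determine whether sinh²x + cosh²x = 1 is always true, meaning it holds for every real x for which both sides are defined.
No, this is NOT an identity.

Claim: sinh²x + cosh²x = 1.
Test a specific point where both sides are defined: x = 1/2.
LHS = sinh²x + cosh²x ≈ 1.5431
RHS = 1 ≈ 1.0000
Since 1.5431 ≠ 1.0000, the equation fails at this point, so it cannot hold for every real x for which both sides are defined.
The correct hyperbolic identity is cosh²x - sinh²x = 1 (a difference); the sum sinh²x + cosh²x equals cosh(2x).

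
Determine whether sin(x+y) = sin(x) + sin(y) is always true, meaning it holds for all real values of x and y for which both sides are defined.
No, this is NOT an identity.

Claim: sin(x+y) = sin(x) + sin(y).
Test a specific point where both sides are defined: x = 2π/3, y = -π/4.
LHS = sin(x+y) ≈ 0.9659
RHS = sin(x) + sin(y) ≈ 0.1589
Since 0.9659 ≠ 0.1589, the equation fails at this point, so it cannot hold for all real values of x and y for which both sides are defined.
The correct expansion is sin(x+y) = sin(x)cos(y) + cos(x)sin(y); sine is not additive.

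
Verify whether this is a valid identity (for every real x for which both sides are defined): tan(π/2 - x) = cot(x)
Claim: tan(π/2 - x) = cot(x).
Reasoning: tan(π/2 - x) = sin(π/2 - x)/cos(π/2 - x) = cos(x)/sin(x) = cot(x), using the cofunction identities sin(π/2 - x) = cos(x) and cos(π/2 - x) = sin(x).
So the two sides agree for every real x for which both sides are defined.

Conclusion: Yes, this is an identity.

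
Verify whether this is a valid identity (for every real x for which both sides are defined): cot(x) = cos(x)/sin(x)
Claim: cot(x) = cos(x)/sin(x).
Reasoning: cot(x) is defined as 1/tan(x) = 1/(sin(x)/cos(x)) = cos(x)/sin(x), wherever sin(x) ≠ 0.
So the two sides agree for every real x for which both sides are defined.

Conclusion: Yes, this is an identity.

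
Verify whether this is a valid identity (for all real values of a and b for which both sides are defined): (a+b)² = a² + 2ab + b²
Claim: (a+b)² = a² + 2ab + b².
Reasoning: Expand: (a+b)² = (a+b)(a+b) = a·a + a·b + b·a + b·b = a² + 2ab + b².
So the two sides agree for all real values of a and b for which both sides are defined.

Conclusion: Yes, this is an identity.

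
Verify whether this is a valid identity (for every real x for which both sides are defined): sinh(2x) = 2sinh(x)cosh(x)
Claim: sinh(2x) = 2sinh(x)cosh(x).
Reasoning: 2sinh(x)cosh(x) = 2 · (e^x - e^-x)/2 · (e^x + e^-x)/2 = (e^(2x) - e^(-2x))/2 = sinh(2x).
So the two sides agree for every real x for which both sides are defined.

Conclusion: Yes, this is an identity.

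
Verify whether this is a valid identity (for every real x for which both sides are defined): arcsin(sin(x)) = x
No, this is NOT an identity.

Claim: arcsin(sin(x)) = x.
Test a specific point where both sides are defined: x = 2π/3.
LHS = arcsin(sin(x)) ≈ 1.0472
RHS = x ≈ 2.0944
Since 1.0472 ≠ 2.0944, the equation fails at this point, so it cannot hold for every real x for which both sides are defined.
arcsin only returns values in [-π/2, π/2], so arcsin(sin(x)) = x holds only for x in that interval, not for all real x.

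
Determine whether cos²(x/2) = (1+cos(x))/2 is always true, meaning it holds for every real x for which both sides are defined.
Yes, this is an identity.

Claim: cos²(x/2) = (1+cos(x))/2.
Reasoning: Use cos(2θ) = 2cos²θ - 1 with θ = x/2: cos(x) = 2cos²(x/2) - 1. Solving for cos²(x/2) gives (1 + cos(x))/2.
So the two sides agree for every real x for which both sides are defined.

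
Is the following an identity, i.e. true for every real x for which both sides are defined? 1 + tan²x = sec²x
Claim: 1 + tan²x = sec²x.
Reasoning: Start from sin²x + cos²x = 1 and divide every term by cos²x (allowed wherever tan x and sec x are defined): tan²x + 1 = 1/cos²x = sec²x.
So the two sides agree for every real x for which both sides are defined.

Conclusion: Yes, this is an identity.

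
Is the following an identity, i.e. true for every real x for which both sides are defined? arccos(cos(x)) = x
No, this is NOT an identity.

Claim: arccos(cos(x)) = x.
Test a specific point where both sides are defined: x = -π/4.
LHS = arccos(cos(x)) ≈ 0.7854
RHS = x ≈ -0.7854
Since 0.7854 ≠ -0.7854, the equation fails at this point, so it cannot hold for every real x for which both sides are defined.
arccos only returns values in [0, π], so arccos(cos(x)) = x holds only for x in that interval, not for all real x.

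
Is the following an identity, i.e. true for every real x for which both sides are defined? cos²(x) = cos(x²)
Claim: cos²(x) = cos(x²).
Test a specific point where both sides are defined: x = π.
LHS = cos²(x) ≈ 1.0000
RHS = cos(x²) ≈ -0.9027
Since 1.0000 ≠ -0.9027, the equation fails at this point, so it cannot hold for every real x for which both sides are defined.
cos²(x) means (cos x)², squaring the output; cos(x²) squares the input. These are different functions.

Conclusion: No, this is NOT an identity.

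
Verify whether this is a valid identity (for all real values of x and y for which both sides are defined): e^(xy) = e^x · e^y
Claim: e^(xy) = e^x · e^y.
Test a specific point where both sides are defined: x = -1, y = 3.
LHS = e^(xy) ≈ 0.0498
RHS = e^x · e^y ≈ 7.3891
Since 0.0498 ≠ 7.3891, the equation fails at this point, so it cannot hold for all real values of x and y for which both sides are defined.
e^x · e^y = e^(x+y), not e^(xy).

Conclusion: No, this is NOT an identity.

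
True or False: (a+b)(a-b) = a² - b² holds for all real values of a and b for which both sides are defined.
Claim: (a+b)(a-b) = a² - b².
Reasoning: Expand: (a+b)(a-b) = a² - ab + ba - b² = a² - b² (the cross terms cancel).
So the two sides agree for all real values of a and b for which both sides are defined.

Conclusion: True.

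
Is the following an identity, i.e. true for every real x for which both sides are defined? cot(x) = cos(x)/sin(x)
Yes, this is an identity.

Claim: cot(x) = cos(x)/sin(x).
Reasoning: cot(x) is defined as 1/tan(x) = 1/(sin(x)/cos(x)) = cos(x)/sin(x), wherever sin(x) ≠ 0.
So the two sides agree for every real x for which both sides are defined.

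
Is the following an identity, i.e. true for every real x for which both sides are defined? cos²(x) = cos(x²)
No, this is NOT an identity.

Claim: cos²(x) = cos(x²).
Test a specific point where both sides are defined: x = -π/4.
LHS = cos²(x) ≈ 0.5000
RHS = cos(x²) ≈ 0.8157
Since 0.5000 ≠ 0.8157, the equation fails at this point, so it cannot hold for every real x for which both sides are defined.
cos²(x) means (cos x)², squaring the output; cos(x²) squares the input. These are different functions.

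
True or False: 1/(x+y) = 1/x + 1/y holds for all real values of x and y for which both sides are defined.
False.

Claim: 1/(x+y) = 1/x + 1/y.
Test a specific point where both sides are defined: x = -2, y = 1/2.
LHS = 1/(x+y) ≈ -0.6667
RHS = 1/x + 1/y ≈ 1.5000
Since -0.6667 ≠ 1.5000, the equation fails at this point, so it cannot hold for all real values of x and y for which both sides are defined.
1/x + 1/y = (x+y)/(xy), which is not 1/(x+y).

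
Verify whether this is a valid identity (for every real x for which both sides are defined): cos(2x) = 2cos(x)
Claim: cos(2x) = 2cos(x).
Test a specific point where both sides are defined: x = -π/2.
LHS = cos(2x) ≈ -1.0000
RHS = 2cos(x) ≈ 0.0000
Since -1.0000 ≠ 0.0000, the equation fails at this point, so it cannot hold for every real x for which both sides are defined.
The correct double-angle formula is cos(2x) = cos²x - sin²x.

Conclusion: No, this is NOT an identity.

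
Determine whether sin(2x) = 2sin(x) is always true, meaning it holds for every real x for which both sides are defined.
No, this is NOT an identity.

Claim: sin(2x) = 2sin(x).
Test a specific point where both sides are defined: x = -π/2.
LHS = sin(2x) ≈ 0.0000
RHS = 2sin(x) ≈ -2.0000
Since 0.0000 ≠ -2.0000, the equation fails at this point, so it cannot hold for every real x for which both sides are defined.
The correct double-angle formula is sin(2x) = 2sin(x)cos(x).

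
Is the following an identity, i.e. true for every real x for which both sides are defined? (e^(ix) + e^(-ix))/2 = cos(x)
Claim: (e^(ix) + e^(-ix))/2 = cos(x).
Reasoning: By Euler's formula e^(ix) = cos(x) + i·sin(x) and e^(-ix) = cos(x) - i·sin(x). Adding cancels the sine terms: e^(ix) + e^(-ix) = 2cos(x); divide by 2.
So the two sides agree for every real x for which both sides are defined.

Conclusion: Yes, this is an identity.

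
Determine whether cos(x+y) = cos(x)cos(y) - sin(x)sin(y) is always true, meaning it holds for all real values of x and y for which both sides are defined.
Claim: cos(x+y) = cos(x)cos(y) - sin(x)sin(y).
Reasoning: By Euler's formula e^(i(x+y)) = e^(ix)·e^(iy) = (cos x + i·sin x)(cos y + i·sin y). The real part of the left side is cos(x+y); the real part of the product is cos(x)cos(y) - sin(x)sin(y) (since i·i = -1).
So the two sides agree for all real values of x and y for which both sides are defined.

Conclusion: Yes, this is an identity.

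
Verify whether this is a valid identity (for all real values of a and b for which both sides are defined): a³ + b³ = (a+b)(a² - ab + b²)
Claim: a³ + b³ = (a+b)(a² - ab + b²).
Reasoning: Expand the right side: (a+b)(a² - ab + b²) = a³ - a²b + ab² + a²b - ab² + b³ = a³ + b³ (the middle terms cancel in pairs).
So the two sides agree for all real values of a and b for which both sides are defined.

Conclusion: Yes, this is an identity.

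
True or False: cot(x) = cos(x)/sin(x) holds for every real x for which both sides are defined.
Claim: cot(x) = cos(x)/sin(x).
Reasoning: cot(x) is defined as 1/tan(x) = 1/(sin(x)/cos(x)) = cos(x)/sin(x), wherever sin(x) ≠ 0.
So the two sides agree for every real x for which both sides are defined.

Conclusion: True.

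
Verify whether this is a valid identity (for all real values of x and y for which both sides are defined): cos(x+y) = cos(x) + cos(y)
No, this is NOT an identity.

Claim: cos(x+y) = cos(x) + cos(y).
Test a specific point where both sides are defined: x = π/3, y = 2π/3.
LHS = cos(x+y) ≈ -1.0000
RHS = cos(x) + cos(y) ≈ 0.0000
Since -1.0000 ≠ 0.0000, the equation fails at this point, so it cannot hold for all real values of x and y for which both sides are defined.
The correct expansion is cos(x+y) = cos(x)cos(y) - sin(x)sin(y); cosine is not additive.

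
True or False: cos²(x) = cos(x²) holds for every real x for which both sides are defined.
False.

Claim: cos²(x) = cos(x²).
Test a specific point where both sides are defined: x = π.
LHS = cos²(x) ≈ 1.0000
RHS = cos(x²) ≈ -0.9027
Since 1.0000 ≠ -0.9027, the equation fails at this point, so it cannot hold for every real x for which both sides are defined.
cos²(x) means (cos x)², squaring the output; cos(x²) squares the input. These are different functions.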